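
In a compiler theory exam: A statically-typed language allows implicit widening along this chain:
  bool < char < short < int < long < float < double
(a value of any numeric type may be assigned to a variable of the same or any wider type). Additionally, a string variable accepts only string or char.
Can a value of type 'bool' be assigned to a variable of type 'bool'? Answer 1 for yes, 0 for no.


Target variable type: bool
Source value type: bool
Numeric ranks: bool=0, bool=0
Widening allowed iff rank(source) <= rank(target): 0 <= 0? Yes
Result: 1

1


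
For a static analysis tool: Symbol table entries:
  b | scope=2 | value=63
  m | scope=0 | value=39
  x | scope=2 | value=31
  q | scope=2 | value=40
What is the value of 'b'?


Searching symbol table for 'b':
  b | scope=2 | value=63 <- MATCH
  m | scope=0 | value=39
  x | scope=2 | value=31
  q | scope=2 | value=40
Found 'b' at scope 2 with value 63

63


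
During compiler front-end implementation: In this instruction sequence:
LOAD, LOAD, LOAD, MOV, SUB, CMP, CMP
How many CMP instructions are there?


Scanning instruction sequence for CMP:
  Position 1: LOAD
  Position 2: LOAD
  Position 3: LOAD
  Position 4: MOV
  Position 5: SUB
  Position 6: CMP <- MATCH
  Position 7: CMP <- MATCH
Matches at positions: [6, 7]
Total CMP count: 2

2


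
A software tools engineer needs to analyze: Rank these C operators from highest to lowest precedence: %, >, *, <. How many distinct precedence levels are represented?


Looking up precedence for each operator:
  % -> precedence 6
  > -> precedence 4
  * -> precedence 6
  < -> precedence 4
Sorted highest to lowest: %, *, >, <
Distinct precedence values: [6, 4]
Number of distinct levels: 2

2


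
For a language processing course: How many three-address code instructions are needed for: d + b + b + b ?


Expression: d + b + b + b
Generating three-address code (respecting * over +/- precedence):
  Instruction 1: t1 = d + b
  Instruction 2: t2 = t1 + b
  Instruction 3: t3 = t2 + b
Total instructions: 3

3


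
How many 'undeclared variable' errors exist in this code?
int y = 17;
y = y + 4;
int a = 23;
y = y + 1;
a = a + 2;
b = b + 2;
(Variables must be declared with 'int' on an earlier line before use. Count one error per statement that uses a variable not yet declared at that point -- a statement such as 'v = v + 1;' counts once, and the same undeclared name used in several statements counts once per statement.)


Scanning code line by line:
  Line 1: declare 'y' -> declared = ['y']
  Line 2: use 'y' -> OK (declared)
  Line 3: declare 'a' -> declared = ['a', 'y']
  Line 4: use 'y' -> OK (declared)
  Line 5: use 'a' -> OK (declared)
  Line 6: use 'b' -> ERROR (undeclared)
Total undeclared variable errors: 1

1


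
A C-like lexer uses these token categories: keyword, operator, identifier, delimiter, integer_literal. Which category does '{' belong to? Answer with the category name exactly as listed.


Token: '{'
Checking categories:
  identifier: no
  integer_literal: no
  operator: no
  keyword: no
  delimiter: YES
Category: delimiter

delimiter


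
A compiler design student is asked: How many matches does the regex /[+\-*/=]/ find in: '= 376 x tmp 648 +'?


Pattern: /[+\-*/=]/ (operators)
Input: '= 376 x tmp 648 +'
Scanning for matches:
  Match 1: '='
  Match 2: '+'
Total matches: 2

2


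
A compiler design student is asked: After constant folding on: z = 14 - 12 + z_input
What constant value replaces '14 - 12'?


Identifying constant sub-expression:
  Original: z = 14 - 12 + z_input
  14 and 12 are both compile-time constants
  Evaluating: 14 - 12 = 2
  After folding: z = 2 + z_input

2


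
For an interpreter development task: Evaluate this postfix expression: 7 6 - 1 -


Processing tokens left to right:
Push 7, Push 6
Pop 7 and 6, compute 7 - 6 = 1, push 1
Push 1
Pop 1 and 1, compute 1 - 1 = 0, push 0
Stack result: 0

0


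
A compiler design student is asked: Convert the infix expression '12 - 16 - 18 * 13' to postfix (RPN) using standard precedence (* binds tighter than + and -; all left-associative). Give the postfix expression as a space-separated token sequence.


Applying the shunting-yard algorithm:
  Operand 12 -> output
  Push '-' onto operator stack -> op-stack: [-]
  Operand 16 -> output
  See '-' (prec 1); top '-' (prec 1) >= it -> pop '-' to output
  Push '-' onto operator stack -> op-stack: [-]
  Operand 18 -> output
  Push '*' onto operator stack -> op-stack: [-, *]
  Operand 13 -> output
  End of input: pop '*' to output
  End of input: pop '-' to output
Postfix result: 12 16 - 18 13 * -

12 16 - 18 13 * -


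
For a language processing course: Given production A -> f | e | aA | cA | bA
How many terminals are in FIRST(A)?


Production: A -> f | e | aA | cA | bA
Examining each alternative for leading terminals:
  A -> f : first terminal = 'f'
  A -> e : first terminal = 'e'
  A -> aA : first terminal = 'a'
  A -> cA : first terminal = 'c'
  A -> bA : first terminal = 'b'
FIRST(A) = {a, b, c, e, f}
Count: 5

5


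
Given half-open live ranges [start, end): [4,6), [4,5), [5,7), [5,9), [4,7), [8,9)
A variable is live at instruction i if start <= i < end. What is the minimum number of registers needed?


Live ranges:
  Var0: [4, 6)
  Var1: [4, 5)
  Var2: [5, 7)
  Var3: [5, 9)
  Var4: [4, 7)
  Var5: [8, 9)
Sweep-line events (position, delta, active):
  pos=4 start -> active=1
  pos=4 start -> active=2
  pos=4 start -> active=3
  pos=5 end -> active=2
  pos=5 start -> active=3
  pos=5 start -> active=4
  pos=6 end -> active=3
  pos=7 end -> active=2
  pos=7 end -> active=1
  pos=8 start -> active=2
  pos=9 end -> active=1
  pos=9 end -> active=0
Maximum simultaneous active: 4
Minimum registers needed: 4

4


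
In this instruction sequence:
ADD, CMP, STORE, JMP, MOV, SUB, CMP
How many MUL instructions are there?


Scanning instruction sequence for MUL:
  Position 1: ADD
  Position 2: CMP
  Position 3: STORE
  Position 4: JMP
  Position 5: MOV
  Position 6: SUB
  Position 7: CMP
Matches at positions: []
Total MUL count: 0

0


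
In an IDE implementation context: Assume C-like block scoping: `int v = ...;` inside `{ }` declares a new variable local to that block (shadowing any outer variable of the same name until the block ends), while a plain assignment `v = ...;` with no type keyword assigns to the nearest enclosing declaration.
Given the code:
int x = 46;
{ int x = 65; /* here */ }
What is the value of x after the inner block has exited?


Analyzing scoping rules:
Outer scope: declares x = 46
Inner block: 'int x = 65;' declares a NEW x that shadows the outer one
When the block exits the inner x goes out of scope; the outer x was never modified -> 46
Result: 46

46


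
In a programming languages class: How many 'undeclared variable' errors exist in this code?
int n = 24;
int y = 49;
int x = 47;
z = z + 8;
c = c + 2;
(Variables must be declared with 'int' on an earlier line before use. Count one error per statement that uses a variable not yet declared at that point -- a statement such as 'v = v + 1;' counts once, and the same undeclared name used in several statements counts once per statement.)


Scanning code line by line:
  Line 1: declare 'n' -> declared = ['n']
  Line 2: declare 'y' -> declared = ['n', 'y']
  Line 3: declare 'x' -> declared = ['n', 'x', 'y']
  Line 4: use 'z' -> ERROR (undeclared)
  Line 5: use 'c' -> ERROR (undeclared)
Total undeclared variable errors: 2

2


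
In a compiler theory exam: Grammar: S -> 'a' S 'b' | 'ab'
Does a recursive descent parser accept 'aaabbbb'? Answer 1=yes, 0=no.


Grammar accepts strings of the form a^n b^n (n >= 1)
Word: 'aaabbbb'
Counting: 3 a's and 4 b's
Check: 3 == 4? No
Mismatch: a-count != b-count
Rejected

0


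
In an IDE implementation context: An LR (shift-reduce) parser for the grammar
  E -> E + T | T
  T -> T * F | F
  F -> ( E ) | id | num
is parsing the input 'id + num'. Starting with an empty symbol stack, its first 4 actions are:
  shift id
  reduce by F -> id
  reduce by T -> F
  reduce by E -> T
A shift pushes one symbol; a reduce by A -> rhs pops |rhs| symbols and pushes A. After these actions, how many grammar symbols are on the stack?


Tracking the symbol stack through each action:
  Action 1: shift 'id' : push -> stack = [id] (size 1)
  Action 2: reduce by F -> id : pop 1, push F -> stack = [F] (size 1)
  Action 3: reduce by T -> F : pop 1, push T -> stack = [T] (size 1)
  Action 4: reduce by E -> T : pop 1, push E -> stack = [E] (size 1)
Final stack size: 1

1


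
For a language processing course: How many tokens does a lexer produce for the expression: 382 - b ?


Scanning '382 - b'
Token 1: '382' -> integer_literal
Token 2: '-' -> operator
Token 3: 'b' -> identifier
Total tokens: 3

3


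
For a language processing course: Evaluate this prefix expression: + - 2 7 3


Parsing prefix expression: + - 2 7 3
Step 1: Innermost operation '- 2 7'
  2 - 7 = -5
Step 2: Outer operation '+ [-5] 3'
  -5 + 3 = -2

-2


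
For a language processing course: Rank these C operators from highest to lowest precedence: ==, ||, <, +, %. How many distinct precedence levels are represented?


Looking up precedence for each operator:
  == -> precedence 3
  || -> precedence 1
  < -> precedence 4
  + -> precedence 5
  % -> precedence 6
Sorted highest to lowest: %, +, <, ==, ||
Distinct precedence values: [6, 5, 4, 3, 1]
Number of distinct levels: 5

5


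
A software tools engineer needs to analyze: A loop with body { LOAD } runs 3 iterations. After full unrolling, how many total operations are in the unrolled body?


Loop body operations: LOAD (1 op per iteration)
Unrolling 3 iterations:
  Iteration 1: LOAD (1 ops)
  Iteration 2: LOAD (1 ops)
  Iteration 3: LOAD (1 ops)
Total: 3 iterations * 1 ops/iter = 3 operations

3


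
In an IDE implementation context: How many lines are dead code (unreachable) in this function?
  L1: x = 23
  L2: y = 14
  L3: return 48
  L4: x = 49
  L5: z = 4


Analyzing control flow:
  L1: reachable (before return)
  L2: reachable (before return)
  L3: reachable (return statement)
  L4: DEAD (after return at L3)
  L5: DEAD (after return at L3)
Return at L3, total lines = 5
Dead lines: L4 through L5
Count: 2

2


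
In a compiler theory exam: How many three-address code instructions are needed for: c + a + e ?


Expression: c + a + e
Generating three-address code (respecting * over +/- precedence):
  Instruction 1: t1 = c + a
  Instruction 2: t2 = t1 + e
Total instructions: 2

2


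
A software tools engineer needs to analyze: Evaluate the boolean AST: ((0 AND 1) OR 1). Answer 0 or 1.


Step 1: Evaluate inner node
  0 AND 1 = 0
Step 2: Evaluate root node
  0 OR 1 = 1

1


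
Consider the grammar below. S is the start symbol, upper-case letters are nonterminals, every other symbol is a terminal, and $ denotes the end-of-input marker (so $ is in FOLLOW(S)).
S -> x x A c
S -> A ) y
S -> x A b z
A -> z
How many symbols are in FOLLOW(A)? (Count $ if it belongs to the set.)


S is the start symbol and does not occur in any rule body, so FOLLOW(S) = {$}.
Examining every occurrence of A in a rule body:
  S -> x x A c : A is followed by terminal 'c' -> add 'c'
  S -> A ) y : A is followed by terminal ')' -> add ')'
  S -> x A b z : A is followed by terminal 'b' -> add 'b'
  A -> z : A does not occur in the body -> contributes nothing
FOLLOW(A) = {), b, c}
Count: 3

3


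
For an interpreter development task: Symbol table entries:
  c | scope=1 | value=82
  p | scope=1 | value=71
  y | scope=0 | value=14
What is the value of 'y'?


Searching symbol table for 'y':
  c | scope=1 | value=82
  p | scope=1 | value=71
  y | scope=0 | value=14 <- MATCH
Found 'y' at scope 0 with value 14

14


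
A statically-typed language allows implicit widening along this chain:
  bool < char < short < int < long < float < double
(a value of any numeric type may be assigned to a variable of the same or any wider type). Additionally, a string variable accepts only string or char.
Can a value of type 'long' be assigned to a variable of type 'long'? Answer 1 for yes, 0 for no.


Target variable type: long
Source value type: long
Numeric ranks: long=4, long=4
Widening allowed iff rank(source) <= rank(target): 4 <= 4? Yes
Result: 1

1


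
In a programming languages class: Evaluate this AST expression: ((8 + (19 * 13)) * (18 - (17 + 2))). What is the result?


Expression: ((8 + (19 * 13)) * (18 - (17 + 2)))
Evaluating step by step:
  19 * 13 = 247
  8 + 247 = 255
  17 + 2 = 19
  18 - 19 = -1
  255 * -1 = -255
Result: -255

-255


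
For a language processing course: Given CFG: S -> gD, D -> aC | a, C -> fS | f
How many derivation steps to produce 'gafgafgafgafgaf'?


Grammar: S -> gD, D -> aC | a, C -> fS | f
Deriving 'gafgafgafgafgaf':
Step 1: S -> gD => gD
Step 2: D -> aC => gaC
Step 3: C -> fS => gafS
Step 4: S -> gD => gafgD
Step 5: D -> aC => gafgaC
Step 6: C -> fS => gafgafS
Step 7: S -> gD => gafgafgD
Step 8: D -> aC => gafgafgaC
Step 9: C -> fS => gafgafgafS
Step 10: S -> gD => gafgafgafgD
Step 11: D -> aC => gafgafgafgaC
Step 12: C -> fS => gafgafgafgafS
Step 13: S -> gD => gafgafgafgafgD
Step 14: D -> aC => gafgafgafgafgaC
Step 15: C -> f => gafgafgafgafgaf
Total derivation steps: 15

15


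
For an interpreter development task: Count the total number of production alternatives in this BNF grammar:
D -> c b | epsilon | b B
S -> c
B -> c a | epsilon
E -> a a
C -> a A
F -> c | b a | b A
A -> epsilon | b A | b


Counting alternatives per rule:
  D: 3 alternative(s)
  S: 1 alternative(s)
  B: 2 alternative(s)
  E: 1 alternative(s)
  C: 1 alternative(s)
  F: 3 alternative(s)
  A: 3 alternative(s)
Sum: 3 + 1 + 2 + 1 + 1 + 3 + 3 = 14

14


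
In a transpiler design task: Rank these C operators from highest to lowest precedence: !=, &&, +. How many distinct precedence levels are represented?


Looking up precedence for each operator:
  != -> precedence 3
  && -> precedence 2
  + -> precedence 5
Sorted highest to lowest: +, !=, &&
Distinct precedence values: [5, 3, 2]
Number of distinct levels: 3

3


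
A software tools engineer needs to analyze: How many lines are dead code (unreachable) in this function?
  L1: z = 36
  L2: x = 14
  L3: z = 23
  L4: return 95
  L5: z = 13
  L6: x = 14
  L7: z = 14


Analyzing control flow:
  L1: reachable (before return)
  L2: reachable (before return)
  L3: reachable (before return)
  L4: reachable (return statement)
  L5: DEAD (after return at L4)
  L6: DEAD (after return at L4)
  L7: DEAD (after return at L4)
Return at L4, total lines = 7
Dead lines: L5 through L7
Count: 3

3


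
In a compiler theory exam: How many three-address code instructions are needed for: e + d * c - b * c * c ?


Expression: e + d * c - b * c * c
Generating three-address code (respecting * over +/- precedence):
  Instruction 1: t1 = d * c
  Instruction 2: t2 = b * c
  Instruction 3: t3 = t2 * c
  Instruction 4: t4 = e + t1
  Instruction 5: t5 = t4 - t3
Total instructions: 5

5


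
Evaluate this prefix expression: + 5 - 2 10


Parsing prefix expression: + 5 - 2 10
Step 1: Innermost operation '- 2 10'
  2 - 10 = -8
Step 2: Outer operation '+ 5 [-8]'
  5 + -8 = -3

-3


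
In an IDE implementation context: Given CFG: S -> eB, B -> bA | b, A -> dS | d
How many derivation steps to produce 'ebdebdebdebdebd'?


Grammar: S -> eB, B -> bA | b, A -> dS | d
Deriving 'ebdebdebdebdebd':
Step 1: S -> eB => eB
Step 2: B -> bA => ebA
Step 3: A -> dS => ebdS
Step 4: S -> eB => ebdeB
Step 5: B -> bA => ebdebA
Step 6: A -> dS => ebdebdS
Step 7: S -> eB => ebdebdeB
Step 8: B -> bA => ebdebdebA
Step 9: A -> dS => ebdebdebdS
Step 10: S -> eB => ebdebdebdeB
Step 11: B -> bA => ebdebdebdebA
Step 12: A -> dS => ebdebdebdebdS
Step 13: S -> eB => ebdebdebdebdeB
Step 14: B -> bA => ebdebdebdebdebA
Step 15: A -> d => ebdebdebdebdebd
Total derivation steps: 15

15


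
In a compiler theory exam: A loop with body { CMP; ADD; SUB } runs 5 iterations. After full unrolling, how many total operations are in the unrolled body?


Loop body operations: CMP, ADD, SUB (3 ops per iteration)
Unrolling 5 iterations:
  Iteration 1: CMP, ADD, SUB (3 ops)
  Iteration 2: CMP, ADD, SUB (3 ops)
  Iteration 3: CMP, ADD, SUB (3 ops)
  Iteration 4: CMP, ADD, SUB (3 ops)
  Iteration 5: CMP, ADD, SUB (3 ops)
Total: 5 iterations * 3 ops/iter = 15 operations

15


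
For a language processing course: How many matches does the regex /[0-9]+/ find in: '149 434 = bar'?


Pattern: /[0-9]+/ (int literals)
Input: '149 434 = bar'
Scanning for matches:
  Match 1: '149'
  Match 2: '434'
Total matches: 2

2


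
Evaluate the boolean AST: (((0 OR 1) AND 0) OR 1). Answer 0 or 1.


Step 1: Evaluate inner node
  0 OR 1 = 1
Step 2: Evaluate next node
  1 AND 0 = 0
Step 3: Evaluate root node
  0 OR 1 = 1

1


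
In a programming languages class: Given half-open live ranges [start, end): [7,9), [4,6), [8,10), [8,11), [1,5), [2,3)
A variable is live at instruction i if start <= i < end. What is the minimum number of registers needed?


Live ranges:
  Var0: [7, 9)
  Var1: [4, 6)
  Var2: [8, 10)
  Var3: [8, 11)
  Var4: [1, 5)
  Var5: [2, 3)
Sweep-line events (position, delta, active):
  pos=1 start -> active=1
  pos=2 start -> active=2
  pos=3 end -> active=1
  pos=4 start -> active=2
  pos=5 end -> active=1
  pos=6 end -> active=0
  pos=7 start -> active=1
  pos=8 start -> active=2
  pos=8 start -> active=3
  pos=9 end -> active=2
  pos=10 end -> active=1
  pos=11 end -> active=0
Maximum simultaneous active: 3
Minimum registers needed: 3

3


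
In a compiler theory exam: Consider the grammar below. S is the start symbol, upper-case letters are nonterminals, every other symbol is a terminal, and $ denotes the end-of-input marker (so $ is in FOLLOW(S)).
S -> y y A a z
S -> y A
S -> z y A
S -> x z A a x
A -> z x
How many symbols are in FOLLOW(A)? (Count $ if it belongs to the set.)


S is the start symbol and does not occur in any rule body, so FOLLOW(S) = {$}.
Examining every occurrence of A in a rule body:
  S -> y y A a z : A is followed by terminal 'a' -> add 'a'
  S -> y A : A is at the right end -> add FOLLOW(S) = {$}
  S -> z y A : A is at the right end -> add FOLLOW(S) = {$} (already in the set)
  S -> x z A a x : A is followed by terminal 'a' -> add 'a' (already in the set)
  A -> z x : A does not occur in the body -> contributes nothing
FOLLOW(A) = {a, $}
Count: 2

2


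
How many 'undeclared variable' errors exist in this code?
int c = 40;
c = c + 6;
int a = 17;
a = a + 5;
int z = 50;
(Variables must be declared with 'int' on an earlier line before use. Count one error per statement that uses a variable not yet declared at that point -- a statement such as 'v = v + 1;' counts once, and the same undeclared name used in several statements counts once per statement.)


Scanning code line by line:
  Line 1: declare 'c' -> declared = ['c']
  Line 2: use 'c' -> OK (declared)
  Line 3: declare 'a' -> declared = ['a', 'c']
  Line 4: use 'a' -> OK (declared)
  Line 5: declare 'z' -> declared = ['a', 'c', 'z']
Total undeclared variable errors: 0

0


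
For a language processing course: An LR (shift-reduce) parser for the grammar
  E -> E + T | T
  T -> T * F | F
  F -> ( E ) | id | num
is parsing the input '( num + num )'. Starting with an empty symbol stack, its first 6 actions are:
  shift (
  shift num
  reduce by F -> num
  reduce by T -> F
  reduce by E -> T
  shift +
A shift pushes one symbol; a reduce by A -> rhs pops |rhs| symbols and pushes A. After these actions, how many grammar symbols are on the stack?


Tracking the symbol stack through each action:
  Action 1: shift '(' : push -> stack = [(] (size 1)
  Action 2: shift 'num' : push -> stack = [(, num] (size 2)
  Action 3: reduce by F -> num : pop 1, push F -> stack = [(, F] (size 2)
  Action 4: reduce by T -> F : pop 1, push T -> stack = [(, T] (size 2)
  Action 5: reduce by E -> T : pop 1, push E -> stack = [(, E] (size 2)
  Action 6: shift '+' : push -> stack = [(, E, +] (size 3)
Final stack size: 3

3


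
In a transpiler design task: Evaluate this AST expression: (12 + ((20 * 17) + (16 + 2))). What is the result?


Expression: (12 + ((20 * 17) + (16 + 2)))
Evaluating step by step:
  20 * 17 = 340
  16 + 2 = 18
  340 + 18 = 358
  12 + 358 = 370
Result: 370

370


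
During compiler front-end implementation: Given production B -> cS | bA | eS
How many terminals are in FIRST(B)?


Production: B -> cS | bA | eS
Examining each alternative for leading terminals:
  B -> cS : first terminal = 'c'
  B -> bA : first terminal = 'b'
  B -> eS : first terminal = 'e'
FIRST(B) = {b, c, e}
Count: 3

3


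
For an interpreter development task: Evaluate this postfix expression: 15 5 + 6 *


Processing tokens left to right:
Push 15, Push 5
Pop 15 and 5, compute 15 + 5 = 20, push 20
Push 6
Pop 20 and 6, compute 20 * 6 = 120, push 120
Stack result: 120

120


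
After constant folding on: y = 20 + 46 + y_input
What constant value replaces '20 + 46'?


Identifying constant sub-expression:
  Original: y = 20 + 46 + y_input
  20 and 46 are both compile-time constants
  Evaluating: 20 + 46 = 66
  After folding: y = 66 + y_input

66


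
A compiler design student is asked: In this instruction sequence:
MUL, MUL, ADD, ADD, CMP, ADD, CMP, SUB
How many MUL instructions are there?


Scanning instruction sequence for MUL:
  Position 1: MUL <- MATCH
  Position 2: MUL <- MATCH
  Position 3: ADD
  Position 4: ADD
  Position 5: CMP
  Position 6: ADD
  Position 7: CMP
  Position 8: SUB
Matches at positions: [1, 2]
Total MUL count: 2

2


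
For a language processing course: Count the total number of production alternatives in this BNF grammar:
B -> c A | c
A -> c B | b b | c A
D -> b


Counting alternatives per rule:
  B: 2 alternative(s)
  A: 3 alternative(s)
  D: 1 alternative(s)
Sum: 2 + 3 + 1 = 6

6


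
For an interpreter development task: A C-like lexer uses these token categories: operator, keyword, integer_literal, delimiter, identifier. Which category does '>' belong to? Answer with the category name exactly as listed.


Token: '>'
Checking categories:
  identifier: no
  integer_literal: no
  operator: YES
  keyword: no
  delimiter: no
Category: operator

operator


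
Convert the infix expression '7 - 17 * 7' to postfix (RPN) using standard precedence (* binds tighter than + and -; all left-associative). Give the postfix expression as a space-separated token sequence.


Applying the shunting-yard algorithm:
  Operand 7 -> output
  Push '-' onto operator stack -> op-stack: [-]
  Operand 17 -> output
  Push '*' onto operator stack -> op-stack: [-, *]
  Operand 7 -> output
  End of input: pop '*' to output
  End of input: pop '-' to output
Postfix result: 7 17 7 * -

7 17 7 * -


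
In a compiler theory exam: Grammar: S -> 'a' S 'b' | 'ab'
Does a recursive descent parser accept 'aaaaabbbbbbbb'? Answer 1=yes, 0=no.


Grammar accepts strings of the form a^n b^n (n >= 1)
Word: 'aaaaabbbbbbbb'
Counting: 5 a's and 8 b's
Check: 5 == 8? No
Mismatch: a-count != b-count
Rejected

0


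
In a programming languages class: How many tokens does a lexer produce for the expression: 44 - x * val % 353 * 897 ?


Scanning '44 - x * val % 353 * 897'
Token 1: '44' -> integer_literal
Token 2: '-' -> operator
Token 3: 'x' -> identifier
Token 4: '*' -> operator
Token 5: 'val' -> identifier
Token 6: '%' -> operator
Token 7: '353' -> integer_literal
Token 8: '*' -> operator
Token 9: '897' -> integer_literal
Total tokens: 9

9


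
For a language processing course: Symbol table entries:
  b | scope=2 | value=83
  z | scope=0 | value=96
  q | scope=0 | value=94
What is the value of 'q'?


Searching symbol table for 'q':
  b | scope=2 | value=83
  z | scope=0 | value=96
  q | scope=0 | value=94 <- MATCH
Found 'q' at scope 0 with value 94

94


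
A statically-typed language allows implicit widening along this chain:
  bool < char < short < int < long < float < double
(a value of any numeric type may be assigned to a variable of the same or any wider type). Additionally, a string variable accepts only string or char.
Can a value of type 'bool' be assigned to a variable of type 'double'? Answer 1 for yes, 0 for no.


Target variable type: double
Source value type: bool
Numeric ranks: bool=0, double=6
Widening allowed iff rank(source) <= rank(target): 0 <= 6? Yes
Result: 1

1


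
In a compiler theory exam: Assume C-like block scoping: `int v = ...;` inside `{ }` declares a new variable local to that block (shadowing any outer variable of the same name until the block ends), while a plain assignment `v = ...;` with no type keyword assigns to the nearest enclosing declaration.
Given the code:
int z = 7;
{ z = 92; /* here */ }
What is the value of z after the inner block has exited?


Analyzing scoping rules:
Outer scope: declares z = 7
Inner block: 'z = 92;' has no type keyword, so it is an assignment to the outer z (no shadowing)
The assignment changed the outer variable itself, so the new value persists after the block -> 92
Result: 92

92


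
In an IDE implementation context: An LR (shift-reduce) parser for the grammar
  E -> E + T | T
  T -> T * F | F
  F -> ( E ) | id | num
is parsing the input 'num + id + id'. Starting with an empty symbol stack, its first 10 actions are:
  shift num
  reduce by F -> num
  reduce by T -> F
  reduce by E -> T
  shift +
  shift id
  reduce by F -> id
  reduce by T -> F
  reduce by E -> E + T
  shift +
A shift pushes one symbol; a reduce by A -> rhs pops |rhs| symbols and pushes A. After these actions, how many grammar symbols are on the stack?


Tracking the symbol stack through each action:
  Action 1: shift 'num' : push -> stack = [num] (size 1)
  Action 2: reduce by F -> num : pop 1, push F -> stack = [F] (size 1)
  Action 3: reduce by T -> F : pop 1, push T -> stack = [T] (size 1)
  Action 4: reduce by E -> T : pop 1, push E -> stack = [E] (size 1)
  Action 5: shift '+' : push -> stack = [E, +] (size 2)
  Action 6: shift 'id' : push -> stack = [E, +, id] (size 3)
  Action 7: reduce by F -> id : pop 1, push F -> stack = [E, +, F] (size 3)
  Action 8: reduce by T -> F : pop 1, push T -> stack = [E, +, T] (size 3)
  Action 9: reduce by E -> E + T : pop 3, push E -> stack = [E] (size 1)
  Action 10: shift '+' : push -> stack = [E, +] (size 2)
Final stack size: 2

2


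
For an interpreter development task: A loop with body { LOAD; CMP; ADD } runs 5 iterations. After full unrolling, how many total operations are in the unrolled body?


Loop body operations: LOAD, CMP, ADD (3 ops per iteration)
Unrolling 5 iterations:
  Iteration 1: LOAD, CMP, ADD (3 ops)
  Iteration 2: LOAD, CMP, ADD (3 ops)
  Iteration 3: LOAD, CMP, ADD (3 ops)
  Iteration 4: LOAD, CMP, ADD (3 ops)
  Iteration 5: LOAD, CMP, ADD (3 ops)
Total: 5 iterations * 3 ops/iter = 15 operations

15


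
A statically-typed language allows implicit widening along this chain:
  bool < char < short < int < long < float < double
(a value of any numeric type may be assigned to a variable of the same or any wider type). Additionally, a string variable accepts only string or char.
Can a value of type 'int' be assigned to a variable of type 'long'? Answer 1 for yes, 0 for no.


Target variable type: long
Source value type: int
Numeric ranks: int=3, long=4
Widening allowed iff rank(source) <= rank(target): 3 <= 4? Yes
Result: 1

1


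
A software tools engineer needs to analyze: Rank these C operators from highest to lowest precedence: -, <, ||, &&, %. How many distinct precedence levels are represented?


Looking up precedence for each operator:
  - -> precedence 5
  < -> precedence 4
  || -> precedence 1
  && -> precedence 2
  % -> precedence 6
Sorted highest to lowest: %, -, <, &&, ||
Distinct precedence values: [6, 5, 4, 2, 1]
Number of distinct levels: 5

5


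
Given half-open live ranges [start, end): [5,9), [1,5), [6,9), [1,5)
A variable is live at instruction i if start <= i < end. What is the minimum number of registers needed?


Live ranges:
  Var0: [5, 9)
  Var1: [1, 5)
  Var2: [6, 9)
  Var3: [1, 5)
Sweep-line events (position, delta, active):
  pos=1 start -> active=1
  pos=1 start -> active=2
  pos=5 end -> active=1
  pos=5 end -> active=0
  pos=5 start -> active=1
  pos=6 start -> active=2
  pos=9 end -> active=1
  pos=9 end -> active=0
Maximum simultaneous active: 2
Minimum registers needed: 2

2


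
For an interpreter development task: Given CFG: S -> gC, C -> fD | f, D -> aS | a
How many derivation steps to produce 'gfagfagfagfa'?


Grammar: S -> gC, C -> fD | f, D -> aS | a
Deriving 'gfagfagfagfa':
Step 1: S -> gC => gC
Step 2: C -> fD => gfD
Step 3: D -> aS => gfaS
Step 4: S -> gC => gfagC
Step 5: C -> fD => gfagfD
Step 6: D -> aS => gfagfaS
Step 7: S -> gC => gfagfagC
Step 8: C -> fD => gfagfagfD
Step 9: D -> aS => gfagfagfaS
Step 10: S -> gC => gfagfagfagC
Step 11: C -> fD => gfagfagfagfD
Step 12: D -> a => gfagfagfagfa
Total derivation steps: 12

12


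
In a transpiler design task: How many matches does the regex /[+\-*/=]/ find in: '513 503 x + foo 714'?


Pattern: /[+\-*/=]/ (operators)
Input: '513 503 x + foo 714'
Scanning for matches:
  Match 1: '+'
Total matches: 1

1


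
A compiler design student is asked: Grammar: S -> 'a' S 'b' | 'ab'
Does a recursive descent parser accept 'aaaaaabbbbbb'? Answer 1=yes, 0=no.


Grammar accepts strings of the form a^n b^n (n >= 1)
Word: 'aaaaaabbbbbb'
Counting: 6 a's and 6 b's
Check: 6 == 6? Yes
Derivation (S -> aSb applied 5 time(s), then S -> ab): S => aSb => aaSbb => aaaSbbb => aaaaSbbbb => aaaaaSbbbbb => aaaaaabbbbbb
Accepted

1


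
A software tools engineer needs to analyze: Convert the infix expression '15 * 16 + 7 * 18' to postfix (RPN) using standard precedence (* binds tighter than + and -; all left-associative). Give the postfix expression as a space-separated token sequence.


Applying the shunting-yard algorithm:
  Operand 15 -> output
  Push '*' onto operator stack -> op-stack: [*]
  Operand 16 -> output
  See '+' (prec 1); top '*' (prec 2) >= it -> pop '*' to output
  Push '+' onto operator stack -> op-stack: [+]
  Operand 7 -> output
  Push '*' onto operator stack -> op-stack: [+, *]
  Operand 18 -> output
  End of input: pop '*' to output
  End of input: pop '+' to output
Postfix result: 15 16 * 7 18 * +

15 16 * 7 18 * +


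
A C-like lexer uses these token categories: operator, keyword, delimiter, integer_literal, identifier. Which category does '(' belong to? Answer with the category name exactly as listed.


Token: '('
Checking categories:
  identifier: no
  integer_literal: no
  operator: no
  keyword: no
  delimiter: YES
Category: delimiter

delimiter


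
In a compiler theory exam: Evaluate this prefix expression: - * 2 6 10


Parsing prefix expression: - * 2 6 10
Step 1: Innermost operation '* 2 6'
  2 * 6 = 12
Step 2: Outer operation '- [12] 10'
  12 - 10 = 2

2


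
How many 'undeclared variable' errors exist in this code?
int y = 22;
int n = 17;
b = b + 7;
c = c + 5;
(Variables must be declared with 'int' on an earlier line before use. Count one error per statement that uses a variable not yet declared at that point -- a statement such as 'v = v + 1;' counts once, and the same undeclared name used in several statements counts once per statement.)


Scanning code line by line:
  Line 1: declare 'y' -> declared = ['y']
  Line 2: declare 'n' -> declared = ['n', 'y']
  Line 3: use 'b' -> ERROR (undeclared)
  Line 4: use 'c' -> ERROR (undeclared)
Total undeclared variable errors: 2

2


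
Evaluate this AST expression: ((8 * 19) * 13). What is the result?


Expression: ((8 * 19) * 13)
Evaluating step by step:
  8 * 19 = 152
  152 * 13 = 1976
Result: 1976

1976


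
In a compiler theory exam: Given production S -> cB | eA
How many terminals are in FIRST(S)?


Production: S -> cB | eA
Examining each alternative for leading terminals:
  S -> cB : first terminal = 'c'
  S -> eA : first terminal = 'e'
FIRST(S) = {c, e}
Count: 2

2


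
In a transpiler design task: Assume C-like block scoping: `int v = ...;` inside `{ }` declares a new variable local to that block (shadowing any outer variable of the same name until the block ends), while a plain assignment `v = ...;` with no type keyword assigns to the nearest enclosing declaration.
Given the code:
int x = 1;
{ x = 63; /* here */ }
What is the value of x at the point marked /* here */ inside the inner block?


Analyzing scoping rules:
Outer scope: declares x = 1
Inner block: 'x = 63;' has no type keyword, so it is an assignment to the outer x (no shadowing)
Inside the block, after the assignment -> 63
Result: 63

63


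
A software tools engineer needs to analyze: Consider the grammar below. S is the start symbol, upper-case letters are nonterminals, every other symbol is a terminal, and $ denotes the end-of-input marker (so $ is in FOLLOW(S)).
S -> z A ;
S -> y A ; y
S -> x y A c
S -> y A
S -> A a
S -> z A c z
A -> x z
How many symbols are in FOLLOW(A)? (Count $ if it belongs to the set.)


S is the start symbol and does not occur in any rule body, so FOLLOW(S) = {$}.
Examining every occurrence of A in a rule body:
  S -> z A ; : A is followed by terminal ';' -> add ';'
  S -> y A ; y : A is followed by terminal ';' -> add ';' (already in the set)
  S -> x y A c : A is followed by terminal 'c' -> add 'c'
  S -> y A : A is at the right end -> add FOLLOW(S) = {$}
  S -> A a : A is followed by terminal 'a' -> add 'a'
  S -> z A c z : A is followed by terminal 'c' -> add 'c' (already in the set)
  A -> x z : A does not occur in the body -> contributes nothing
FOLLOW(A) = {;, a, c, $}
Count: 4

4


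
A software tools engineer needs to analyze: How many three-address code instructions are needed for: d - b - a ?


Expression: d - b - a
Generating three-address code (respecting * over +/- precedence):
  Instruction 1: t1 = d - b
  Instruction 2: t2 = t1 - a
Total instructions: 2

2


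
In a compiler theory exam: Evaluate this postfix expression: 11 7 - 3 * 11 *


Processing tokens left to right:
Push 11, Push 7
Pop 11 and 7, compute 11 - 7 = 4, push 4
Push 3
Pop 4 and 3, compute 4 * 3 = 12, push 12
Push 11
Pop 12 and 11, compute 12 * 11 = 132, push 132
Stack result: 132

132


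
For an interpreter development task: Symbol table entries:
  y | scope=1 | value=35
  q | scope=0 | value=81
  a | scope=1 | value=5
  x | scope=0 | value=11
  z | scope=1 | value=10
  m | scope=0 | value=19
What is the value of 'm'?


Searching symbol table for 'm':
  y | scope=1 | value=35
  q | scope=0 | value=81
  a | scope=1 | value=5
  x | scope=0 | value=11
  z | scope=1 | value=10
  m | scope=0 | value=19 <- MATCH
Found 'm' at scope 0 with value 19

19


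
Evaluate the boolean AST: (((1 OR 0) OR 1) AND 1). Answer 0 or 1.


Step 1: Evaluate inner node
  1 OR 0 = 1
Step 2: Evaluate next node
  1 OR 1 = 1
Step 3: Evaluate root node
  1 AND 1 = 1

1


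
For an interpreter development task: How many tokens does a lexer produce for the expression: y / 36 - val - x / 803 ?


Scanning 'y / 36 - val - x / 803'
Token 1: 'y' -> identifier
Token 2: '/' -> operator
Token 3: '36' -> integer_literal
Token 4: '-' -> operator
Token 5: 'val' -> identifier
Token 6: '-' -> operator
Token 7: 'x' -> identifier
Token 8: '/' -> operator
Token 9: '803' -> integer_literal
Total tokens: 9

9


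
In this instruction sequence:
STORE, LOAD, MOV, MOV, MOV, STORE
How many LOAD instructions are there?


Scanning instruction sequence for LOAD:
  Position 1: STORE
  Position 2: LOAD <- MATCH
  Position 3: MOV
  Position 4: MOV
  Position 5: MOV
  Position 6: STORE
Matches at positions: [2]
Total LOAD count: 1

1


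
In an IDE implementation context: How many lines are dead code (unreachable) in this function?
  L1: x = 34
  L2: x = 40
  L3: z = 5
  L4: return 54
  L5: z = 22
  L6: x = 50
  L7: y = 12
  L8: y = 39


Analyzing control flow:
  L1: reachable (before return)
  L2: reachable (before return)
  L3: reachable (before return)
  L4: reachable (return statement)
  L5: DEAD (after return at L4)
  L6: DEAD (after return at L4)
  L7: DEAD (after return at L4)
  L8: DEAD (after return at L4)
Return at L4, total lines = 8
Dead lines: L5 through L8
Count: 4

4


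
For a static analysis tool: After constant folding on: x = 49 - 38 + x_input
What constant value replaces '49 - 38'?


Identifying constant sub-expression:
  Original: x = 49 - 38 + x_input
  49 and 38 are both compile-time constants
  Evaluating: 49 - 38 = 11
  After folding: x = 11 + x_input

11


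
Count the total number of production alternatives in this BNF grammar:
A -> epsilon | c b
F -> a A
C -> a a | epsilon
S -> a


Counting alternatives per rule:
  A: 2 alternative(s)
  F: 1 alternative(s)
  C: 2 alternative(s)
  S: 1 alternative(s)
Sum: 2 + 1 + 2 + 1 = 6

6


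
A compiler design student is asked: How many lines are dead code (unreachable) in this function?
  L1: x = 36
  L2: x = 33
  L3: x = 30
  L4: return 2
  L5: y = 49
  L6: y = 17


Analyzing control flow:
  L1: reachable (before return)
  L2: reachable (before return)
  L3: reachable (before return)
  L4: reachable (return statement)
  L5: DEAD (after return at L4)
  L6: DEAD (after return at L4)
Return at L4, total lines = 6
Dead lines: L5 through L6
Count: 2

2


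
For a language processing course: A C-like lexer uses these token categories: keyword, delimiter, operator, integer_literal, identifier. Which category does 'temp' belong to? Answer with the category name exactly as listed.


Token: 'temp'
Checking categories:
  identifier: YES
  integer_literal: no
  operator: no
  keyword: no
  delimiter: no
Category: identifier

identifier


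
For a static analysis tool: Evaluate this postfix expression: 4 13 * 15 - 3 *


Processing tokens left to right:
Push 4, Push 13
Pop 4 and 13, compute 4 * 13 = 52, push 52
Push 15
Pop 52 and 15, compute 52 - 15 = 37, push 37
Push 3
Pop 37 and 3, compute 37 * 3 = 111, push 111
Stack result: 111

111


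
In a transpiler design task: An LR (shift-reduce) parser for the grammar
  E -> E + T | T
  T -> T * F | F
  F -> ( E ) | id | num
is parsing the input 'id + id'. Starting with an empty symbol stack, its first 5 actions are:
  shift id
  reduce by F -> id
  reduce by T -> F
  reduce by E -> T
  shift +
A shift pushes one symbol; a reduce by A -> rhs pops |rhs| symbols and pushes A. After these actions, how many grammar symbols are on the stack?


Tracking the symbol stack through each action:
  Action 1: shift 'id' : push -> stack = [id] (size 1)
  Action 2: reduce by F -> id : pop 1, push F -> stack = [F] (size 1)
  Action 3: reduce by T -> F : pop 1, push T -> stack = [T] (size 1)
  Action 4: reduce by E -> T : pop 1, push E -> stack = [E] (size 1)
  Action 5: shift '+' : push -> stack = [E, +] (size 2)
Final stack size: 2

2


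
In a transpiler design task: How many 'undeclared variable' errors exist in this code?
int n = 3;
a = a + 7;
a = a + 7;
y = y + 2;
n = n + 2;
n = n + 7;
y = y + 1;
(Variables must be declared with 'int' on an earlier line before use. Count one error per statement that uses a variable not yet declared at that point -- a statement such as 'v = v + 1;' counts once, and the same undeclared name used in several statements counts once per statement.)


Scanning code line by line:
  Line 1: declare 'n' -> declared = ['n']
  Line 2: use 'a' -> ERROR (undeclared)
  Line 3: use 'a' -> ERROR (undeclared)
  Line 4: use 'y' -> ERROR (undeclared)
  Line 5: use 'n' -> OK (declared)
  Line 6: use 'n' -> OK (declared)
  Line 7: use 'y' -> ERROR (undeclared)
Total undeclared variable errors: 4

4


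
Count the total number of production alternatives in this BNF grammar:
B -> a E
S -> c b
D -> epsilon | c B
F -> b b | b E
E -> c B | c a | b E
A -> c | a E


Counting alternatives per rule:
  B: 1 alternative(s)
  S: 1 alternative(s)
  D: 2 alternative(s)
  F: 2 alternative(s)
  E: 3 alternative(s)
  A: 2 alternative(s)
Sum: 1 + 1 + 2 + 2 + 3 + 2 = 11

11


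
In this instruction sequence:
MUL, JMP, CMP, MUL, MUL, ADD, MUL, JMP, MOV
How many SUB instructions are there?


Scanning instruction sequence for SUB:
  Position 1: MUL
  Position 2: JMP
  Position 3: CMP
  Position 4: MUL
  Position 5: MUL
  Position 6: ADD
  Position 7: MUL
  Position 8: JMP
  Position 9: MOV
Matches at positions: []
Total SUB count: 0

0
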